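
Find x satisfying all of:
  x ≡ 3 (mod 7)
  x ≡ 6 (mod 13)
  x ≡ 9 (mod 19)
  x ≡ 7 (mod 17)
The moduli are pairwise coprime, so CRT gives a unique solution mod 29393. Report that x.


Product of moduli M = 7 · 13 · 19 · 17 = 29393.
Merge one congruence at a time:
  Start: x ≡ 3 (mod 7).
  Combine with x ≡ 6 (mod 13); new modulus lcm = 91.
    Write x = 3 + 7·t and substitute into x ≡ 6 (mod 13): 7·t ≡ 6 − 3 = 3 (mod 13).
    The inverse of 7 mod 13 is 2 (since 7·2 = 14 = 1·13 + 1), so t ≡ 2·3 = 6 ≡ 6 (mod 13).
    Then x = 3 + 7·6 = 45, valid modulo lcm(7, 13) = 91: x ≡ 45 (mod 91).
  Combine with x ≡ 9 (mod 19); new modulus lcm = 1729.
    Write x = 45 + 91·t and substitute into x ≡ 9 (mod 19): 91·t ≡ 9 − 45 = -36 (mod 19).
    Reduce coefficients mod 19: 15·t ≡ 2 (mod 19).
    The inverse of 15 mod 19 is 14 (since 15·14 = 210 = 11·19 + 1), so t ≡ 14·2 = 28 ≡ 9 (mod 19).
    Then x = 45 + 91·9 = 864, valid modulo lcm(91, 19) = 1729: x ≡ 864 (mod 1729).
  Combine with x ≡ 7 (mod 17); new modulus lcm = 29393.
    Write x = 864 + 1729·t and substitute into x ≡ 7 (mod 17): 1729·t ≡ 7 − 864 = -857 (mod 17).
    Reduce coefficients mod 17: 12·t ≡ 10 (mod 17).
    The inverse of 12 mod 17 is 10 (since 12·10 = 120 = 7·17 + 1), so t ≡ 10·10 = 100 ≡ 15 (mod 17).
    Then x = 864 + 1729·15 = 26799, valid modulo lcm(1729, 17) = 29393: x ≡ 26799 (mod 29393).
Verify against each original: 26799 mod 7 = 3, 26799 mod 13 = 6, 26799 mod 19 = 9, 26799 mod 17 = 7.

x ≡ 26799 (mod 29393).


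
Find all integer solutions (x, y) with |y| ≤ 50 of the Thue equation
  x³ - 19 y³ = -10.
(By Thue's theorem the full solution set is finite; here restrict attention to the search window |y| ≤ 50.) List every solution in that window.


The equation is x³ - 19y³ = -10. For fixed y, x³ = 19·y³ − 10, so a solution requires the RHS to be a perfect cube.
Strategy: iterate y from -50 to 50, compute RHS = 19·y³ − 10, and check whether it is a (positive or negative) perfect cube.
Check small values of y:
  y = 0: RHS = -10 is not a perfect cube.
  y = 1: RHS = 9 is not a perfect cube.
  y = -1: RHS = -29 is not a perfect cube.
  y = 2: RHS = 142 is not a perfect cube.
  y = -2: RHS = -162 is not a perfect cube.
  y = 3: RHS = 503 is not a perfect cube.
  y = -3: RHS = -523 is not a perfect cube.
Continuing the search up to |y| = 50 finds no solutions either.
No (x, y) in the scanned range satisfies the equation.

No integer solutions with |y| ≤ 50.


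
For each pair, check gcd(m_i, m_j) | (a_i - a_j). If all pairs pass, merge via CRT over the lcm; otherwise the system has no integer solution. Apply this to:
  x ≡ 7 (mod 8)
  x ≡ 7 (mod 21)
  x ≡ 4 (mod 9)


Moduli 8, 21, 9 are not pairwise coprime, so CRT works modulo lcm(m_i) when all pairwise compatibility conditions hold.
Pairwise compatibility: gcd(m_i, m_j) must divide a_i - a_j for every pair.
Merge one congruence at a time:
  Start: x ≡ 7 (mod 8).
  Combine with x ≡ 7 (mod 21): gcd(8, 21) = 1; 7 - 7 = 0, which IS divisible by 1, so compatible.
    Write x = 7 + 8·t and substitute into x ≡ 7 (mod 21): 8·t ≡ 7 − 7 = 0 (mod 21).
    The inverse of 8 mod 21 is 8 (since 8·8 = 64 = 3·21 + 1), so t ≡ 8·0 = 0 ≡ 0 (mod 21).
    Then x = 7 + 8·0 = 7, valid modulo lcm(8, 21) = 168: x ≡ 7 (mod 168).
  Combine with x ≡ 4 (mod 9): gcd(168, 9) = 3; 4 - 7 = -3, which IS divisible by 3, so compatible.
    Write x = 7 + 168·t and substitute into x ≡ 4 (mod 9): 168·t ≡ 4 − 7 = -3 (mod 9).
    Divide the congruence (and modulus) by g = 3: 56·t ≡ -1 (mod 3).
    Reduce coefficients mod 3: 2·t ≡ 2 (mod 3).
    The inverse of 2 mod 3 is 2 (since 2·2 = 4 = 1·3 + 1), so t ≡ 2·2 = 4 ≡ 1 (mod 3).
    Then x = 7 + 168·1 = 175, valid modulo lcm(168, 9) = 504: x ≡ 175 (mod 504).
Verify: 175 mod 8 = 7, 175 mod 21 = 7, 175 mod 9 = 4.

x ≡ 175 (mod 504).


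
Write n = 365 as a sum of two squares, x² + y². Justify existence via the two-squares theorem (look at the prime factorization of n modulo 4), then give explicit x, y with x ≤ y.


Step 1: Factor n = 365 = 5 · 73.
Step 2: Check the mod-4 condition on each prime factor: 5 ≡ 1 (mod 4), exponent 1; 73 ≡ 1 (mod 4), exponent 1.
All primes ≡ 3 (mod 4) appear to even exponent (or don't appear), so by the two-squares theorem n IS expressible as a sum of two squares.
Step 3: Build a representation. Here n = 5 · 73 is a product of primes ≡ 1 (mod 4). Each prime p ≡ 1 (mod 4) is itself a sum of two squares; find a² by testing p − a² for a perfect square:
  5: 5 − 1² = 4 = 2² ⇒ 5 = 1² + 2².
  73: 73 − 1² = 72, 73 − 2² = 69, 73 − 3² = 64 = 8² ⇒ 73 = 3² + 8².
  Combine using the Brahmagupta–Fibonacci identity (a² + b²)(c² + d²) = (ac − bd)² + (ad + bc)² = (ac + bd)² + (ad − bc)²:
  5 · 73 = 365: from (1² + 2²)(3² + 8²), take (1·3 − 2·8, 1·8 + 2·3) = (3 − 16, 8 + 6) = (-13, 14); dropping signs (only squares matter) gives (13, 14); check 13² + 14² = 169 + 196 = 365 ✓.
Step 4: Order so x ≤ y and verify: 13² + 14² = 169 + 196 = 365 = n. ✓

n = 365 = 13² + 14² (one valid representation with x ≤ y).


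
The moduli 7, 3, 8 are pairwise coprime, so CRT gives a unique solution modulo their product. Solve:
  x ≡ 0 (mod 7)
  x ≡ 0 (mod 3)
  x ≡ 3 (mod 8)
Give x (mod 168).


Moduli 7, 3, 8 are pairwise coprime; by CRT there is a unique solution modulo M = 7 · 3 · 8 = 168.
Solve pairwise, accumulating the modulus:
  Start with x ≡ 0 (mod 7).
  Combine with x ≡ 0 (mod 3): since gcd(7, 3) = 1, we get a unique residue mod 21.
    Write x = 0 + 7·t and substitute into x ≡ 0 (mod 3): 7·t ≡ 0 − 0 = 0 (mod 3).
    Reduce coefficients mod 3: 1·t ≡ 0 (mod 3).
    So t ≡ 0 (mod 3).
    Then x = 0 + 7·0 = 0, valid modulo lcm(7, 3) = 21: x ≡ 0 (mod 21).
  Combine with x ≡ 3 (mod 8): since gcd(21, 8) = 1, we get a unique residue mod 168.
    Write x = 0 + 21·t and substitute into x ≡ 3 (mod 8): 21·t ≡ 3 − 0 = 3 (mod 8).
    Reduce coefficients mod 8: 5·t ≡ 3 (mod 8).
    The inverse of 5 mod 8 is 5 (since 5·5 = 25 = 3·8 + 1), so t ≡ 5·3 = 15 ≡ 7 (mod 8).
    Then x = 0 + 21·7 = 147, valid modulo lcm(21, 8) = 168: x ≡ 147 (mod 168).
Verify: 147 mod 7 = 0 ✓, 147 mod 3 = 0 ✓, 147 mod 8 = 3 ✓.

x ≡ 147 (mod 168).


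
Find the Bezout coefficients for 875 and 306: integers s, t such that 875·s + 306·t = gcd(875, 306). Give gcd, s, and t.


Euclidean algorithm on (875, 306) — divide until remainder is 0:
  875 = 2 · 306 + 263
  306 = 1 · 263 + 43
  263 = 6 · 43 + 5
  43 = 8 · 5 + 3
  5 = 1 · 3 + 2
  3 = 1 · 2 + 1
  2 = 2 · 1 + 0
gcd(875, 306) = 1.
Track Bezout coefficients alongside the remainders: start with r₀ = 875 = a·1 + b·0 (s = 1, t = 0) and r₁ = 306 = a·0 + b·1 (s = 0, t = 1); each new remainder r_{k+1} = r_{k-1} − q_k·r_k inherits s_{k+1} = s_{k-1} − q_k·s_k, t_{k+1} = t_{k-1} − q_k·t_k, so r_k = a·s_k + b·t_k at every step:
  q = 2: r = 263, s = 1 − 2·0 = 1, t = 0 − 2·1 = -2  (check: 875·1 + 306·(-2) = 263)
  q = 1: r = 43, s = 0 − 1·1 = -1, t = 1 − 1·(-2) = 3  (check: 875·(-1) + 306·3 = 43)
  q = 6: r = 5, s = 1 − 6·(-1) = 7, t = -2 − 6·3 = -20  (check: 875·7 + 306·(-20) = 5)
  q = 8: r = 3, s = -1 − 8·7 = -57, t = 3 − 8·(-20) = 163  (check: 875·(-57) + 306·163 = 3)
  q = 1: r = 2, s = 7 − 1·(-57) = 64, t = -20 − 1·163 = -183  (check: 875·64 + 306·(-183) = 2)
  q = 1: r = 1, s = -57 − 1·64 = -121, t = 163 − 1·(-183) = 346  (check: 875·(-121) + 306·346 = 1)
The row with r = 1 (the gcd) gives the Bezout coefficients s = -121, t = 346.
Result: 875 · (-121) + 306 · (346) = 1.

gcd(875, 306) = 1; s = -121, t = 346 (check: 875·(-121) + 306·346 = 1).


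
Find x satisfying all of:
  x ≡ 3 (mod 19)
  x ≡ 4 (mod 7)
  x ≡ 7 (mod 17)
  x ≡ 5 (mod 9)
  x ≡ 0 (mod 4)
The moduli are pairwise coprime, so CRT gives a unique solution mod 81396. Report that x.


Product of moduli M = 19 · 7 · 17 · 9 · 4 = 81396.
Merge one congruence at a time:
  Start: x ≡ 3 (mod 19).
  Combine with x ≡ 4 (mod 7); new modulus lcm = 133.
    Write x = 3 + 19·t and substitute into x ≡ 4 (mod 7): 19·t ≡ 4 − 3 = 1 (mod 7).
    Reduce coefficients mod 7: 5·t ≡ 1 (mod 7).
    The inverse of 5 mod 7 is 3 (since 5·3 = 15 = 2·7 + 1), so t ≡ 3·1 = 3 ≡ 3 (mod 7).
    Then x = 3 + 19·3 = 60, valid modulo lcm(19, 7) = 133: x ≡ 60 (mod 133).
  Combine with x ≡ 7 (mod 17); new modulus lcm = 2261.
    Write x = 60 + 133·t and substitute into x ≡ 7 (mod 17): 133·t ≡ 7 − 60 = -53 (mod 17).
    Reduce coefficients mod 17: 14·t ≡ 15 (mod 17).
    The inverse of 14 mod 17 is 11 (since 14·11 = 154 = 9·17 + 1), so t ≡ 11·15 = 165 ≡ 12 (mod 17).
    Then x = 60 + 133·12 = 1656, valid modulo lcm(133, 17) = 2261: x ≡ 1656 (mod 2261).
  Combine with x ≡ 5 (mod 9); new modulus lcm = 20349.
    Write x = 1656 + 2261·t and substitute into x ≡ 5 (mod 9): 2261·t ≡ 5 − 1656 = -1651 (mod 9).
    Reduce coefficients mod 9: 2·t ≡ 5 (mod 9).
    The inverse of 2 mod 9 is 5 (since 2·5 = 10 = 1·9 + 1), so t ≡ 5·5 = 25 ≡ 7 (mod 9).
    Then x = 1656 + 2261·7 = 17483, valid modulo lcm(2261, 9) = 20349: x ≡ 17483 (mod 20349).
  Combine with x ≡ 0 (mod 4); new modulus lcm = 81396.
    Write x = 17483 + 20349·t and substitute into x ≡ 0 (mod 4): 20349·t ≡ 0 − 17483 = -17483 (mod 4).
    Reduce coefficients mod 4: 1·t ≡ 1 (mod 4).
    So t ≡ 1 (mod 4).
    Then x = 17483 + 20349·1 = 37832, valid modulo lcm(20349, 4) = 81396: x ≡ 37832 (mod 81396).
Verify against each original: 37832 mod 19 = 3, 37832 mod 7 = 4, 37832 mod 17 = 7, 37832 mod 9 = 5, 37832 mod 4 = 0.

x ≡ 37832 (mod 81396).


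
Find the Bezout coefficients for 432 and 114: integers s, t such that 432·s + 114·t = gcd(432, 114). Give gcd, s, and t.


Euclidean algorithm on (432, 114) — divide until remainder is 0:
  432 = 3 · 114 + 90
  114 = 1 · 90 + 24
  90 = 3 · 24 + 18
  24 = 1 · 18 + 6
  18 = 3 · 6 + 0
gcd(432, 114) = 6.
Track Bezout coefficients alongside the remainders: start with r₀ = 432 = a·1 + b·0 (s = 1, t = 0) and r₁ = 114 = a·0 + b·1 (s = 0, t = 1); each new remainder r_{k+1} = r_{k-1} − q_k·r_k inherits s_{k+1} = s_{k-1} − q_k·s_k, t_{k+1} = t_{k-1} − q_k·t_k, so r_k = a·s_k + b·t_k at every step:
  q = 3: r = 90, s = 1 − 3·0 = 1, t = 0 − 3·1 = -3  (check: 432·1 + 114·(-3) = 90)
  q = 1: r = 24, s = 0 − 1·1 = -1, t = 1 − 1·(-3) = 4  (check: 432·(-1) + 114·4 = 24)
  q = 3: r = 18, s = 1 − 3·(-1) = 4, t = -3 − 3·4 = -15  (check: 432·4 + 114·(-15) = 18)
  q = 1: r = 6, s = -1 − 1·4 = -5, t = 4 − 1·(-15) = 19  (check: 432·(-5) + 114·19 = 6)
The row with r = 6 (the gcd) gives the Bezout coefficients s = -5, t = 19.
Result: 432 · (-5) + 114 · (19) = 6.

gcd(432, 114) = 6; s = -5, t = 19 (check: 432·(-5) + 114·19 = 6).


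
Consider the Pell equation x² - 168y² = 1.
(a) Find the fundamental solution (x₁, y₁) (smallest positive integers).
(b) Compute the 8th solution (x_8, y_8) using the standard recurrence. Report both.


Step 1: Find the fundamental solution (x₁, y₁) of x² - 168y² = 1.
  Expand √168 as a continued fraction. a₀ = ⌊√168⌋ = 12; iterate m_{k+1} = d_k·a_k − m_k, d_{k+1} = (168 − m_{k+1}²)/d_k, a_{k+1} = ⌊(a₀ + m_{k+1})/d_{k+1}⌋ (starting m₀ = 0, d₀ = 1), with convergents p_k = a_k·p_{k-1} + p_{k-2}, q_k = a_k·q_{k-1} + q_{k-2} (p₋₁ = 1, q₋₁ = 0):
  k = 0: a₀ = 12; p₀/q₀ = 12/1; p₀² − 168·q₀² = 144 − 168 = -24.
  k = 1: m = 12, d = 24, a = ⌊(12 + 12)/24⌋ = 1; p/q = (1·12 + 1)/(1·1 + 0) = 13/1; p² − 168·q² = 169 − 168 = 1.
  The first convergent with p² − 168·q² = 1 gives the fundamental solution (x₁, y₁) = (13, 1).
Step 2: Apply the recurrence (x_{n+1}, y_{n+1}) = (x₁x_n + 168y₁y_n, x₁y_n + y₁x_n) repeatedly.
  From (x_1, y_1) = (13, 1): x_2 = 13·13 + 168·1·1 = 337; y_2 = 13·1 + 1·13 = 26.
  From (x_2, y_2) = (337, 26): x_3 = 13·337 + 168·1·26 = 8749; y_3 = 13·26 + 1·337 = 675.
  From (x_3, y_3) = (8749, 675): x_4 = 13·8749 + 168·1·675 = 227137; y_4 = 13·675 + 1·8749 = 17524.
  From (x_4, y_4) = (227137, 17524): x_5 = 13·227137 + 168·1·17524 = 5896813; y_5 = 13·17524 + 1·227137 = 454949.
  From (x_5, y_5) = (5896813, 454949): x_6 = 13·5896813 + 168·1·454949 = 153090001; y_6 = 13·454949 + 1·5896813 = 11811150.
  From (x_6, y_6) = (153090001, 11811150): x_7 = 13·153090001 + 168·1·11811150 = 3974443213; y_7 = 13·11811150 + 1·153090001 = 306634951.
  From (x_7, y_7) = (3974443213, 306634951): x_8 = 13·3974443213 + 168·1·306634951 = 103182433537; y_8 = 13·306634951 + 1·3974443213 = 7960697576.
Step 3: Verify x_8² - 168·y_8² = 10646614590617422330369 - 10646614590617422330368 = 1 (should be 1). ✓

(x_1, y_1) = (13, 1); (x_8, y_8) = (103182433537, 7960697576).


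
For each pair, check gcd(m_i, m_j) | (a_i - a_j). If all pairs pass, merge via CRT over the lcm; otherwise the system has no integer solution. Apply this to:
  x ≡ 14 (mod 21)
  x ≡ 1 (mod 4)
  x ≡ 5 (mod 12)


Moduli 21, 4, 12 are not pairwise coprime, so CRT works modulo lcm(m_i) when all pairwise compatibility conditions hold.
Pairwise compatibility: gcd(m_i, m_j) must divide a_i - a_j for every pair.
Merge one congruence at a time:
  Start: x ≡ 14 (mod 21).
  Combine with x ≡ 1 (mod 4): gcd(21, 4) = 1; 1 - 14 = -13, which IS divisible by 1, so compatible.
    Write x = 14 + 21·t and substitute into x ≡ 1 (mod 4): 21·t ≡ 1 − 14 = -13 (mod 4).
    Reduce coefficients mod 4: 1·t ≡ 3 (mod 4).
    So t ≡ 3 (mod 4).
    Then x = 14 + 21·3 = 77, valid modulo lcm(21, 4) = 84: x ≡ 77 (mod 84).
  Combine with x ≡ 5 (mod 12): gcd(84, 12) = 12; 5 - 77 = -72, which IS divisible by 12, so compatible.
    Write x = 77 + 84·t and substitute into x ≡ 5 (mod 12): 84·t ≡ 5 − 77 = -72 (mod 12).
    Divide the congruence (and modulus) by g = 12: 7·t ≡ -6 (mod 1).
    Modulo 1 every t works; take t = 0.
    Then x = 77 + 84·0 = 77, valid modulo lcm(84, 12) = 84: x ≡ 77 (mod 84).
Verify: 77 mod 21 = 14, 77 mod 4 = 1, 77 mod 12 = 5.

x ≡ 77 (mod 84).


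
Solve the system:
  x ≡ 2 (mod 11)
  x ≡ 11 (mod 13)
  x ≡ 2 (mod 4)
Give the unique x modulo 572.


Moduli 11, 13, 4 are pairwise coprime; by CRT there is a unique solution modulo M = 11 · 13 · 4 = 572.
Solve pairwise, accumulating the modulus:
  Start with x ≡ 2 (mod 11).
  Combine with x ≡ 11 (mod 13): since gcd(11, 13) = 1, we get a unique residue mod 143.
    Write x = 2 + 11·t and substitute into x ≡ 11 (mod 13): 11·t ≡ 11 − 2 = 9 (mod 13).
    The inverse of 11 mod 13 is 6 (since 11·6 = 66 = 5·13 + 1), so t ≡ 6·9 = 54 ≡ 2 (mod 13).
    Then x = 2 + 11·2 = 24, valid modulo lcm(11, 13) = 143: x ≡ 24 (mod 143).
  Combine with x ≡ 2 (mod 4): since gcd(143, 4) = 1, we get a unique residue mod 572.
    Write x = 24 + 143·t and substitute into x ≡ 2 (mod 4): 143·t ≡ 2 − 24 = -22 (mod 4).
    Reduce coefficients mod 4: 3·t ≡ 2 (mod 4).
    The inverse of 3 mod 4 is 3 (since 3·3 = 9 = 2·4 + 1), so t ≡ 3·2 = 6 ≡ 2 (mod 4).
    Then x = 24 + 143·2 = 310, valid modulo lcm(143, 4) = 572: x ≡ 310 (mod 572).
Verify: 310 mod 11 = 2 ✓, 310 mod 13 = 11 ✓, 310 mod 4 = 2 ✓.

x ≡ 310 (mod 572).


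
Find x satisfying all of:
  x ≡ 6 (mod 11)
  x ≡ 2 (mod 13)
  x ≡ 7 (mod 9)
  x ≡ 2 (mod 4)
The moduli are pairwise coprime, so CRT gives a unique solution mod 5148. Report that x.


Product of moduli M = 11 · 13 · 9 · 4 = 5148.
Merge one congruence at a time:
  Start: x ≡ 6 (mod 11).
  Combine with x ≡ 2 (mod 13); new modulus lcm = 143.
    Write x = 6 + 11·t and substitute into x ≡ 2 (mod 13): 11·t ≡ 2 − 6 = -4 (mod 13).
    Reduce coefficients mod 13: 11·t ≡ 9 (mod 13).
    The inverse of 11 mod 13 is 6 (since 11·6 = 66 = 5·13 + 1), so t ≡ 6·9 = 54 ≡ 2 (mod 13).
    Then x = 6 + 11·2 = 28, valid modulo lcm(11, 13) = 143: x ≡ 28 (mod 143).
  Combine with x ≡ 7 (mod 9); new modulus lcm = 1287.
    Write x = 28 + 143·t and substitute into x ≡ 7 (mod 9): 143·t ≡ 7 − 28 = -21 (mod 9).
    Reduce coefficients mod 9: 8·t ≡ 6 (mod 9).
    The inverse of 8 mod 9 is 8 (since 8·8 = 64 = 7·9 + 1), so t ≡ 8·6 = 48 ≡ 3 (mod 9).
    Then x = 28 + 143·3 = 457, valid modulo lcm(143, 9) = 1287: x ≡ 457 (mod 1287).
  Combine with x ≡ 2 (mod 4); new modulus lcm = 5148.
    Write x = 457 + 1287·t and substitute into x ≡ 2 (mod 4): 1287·t ≡ 2 − 457 = -455 (mod 4).
    Reduce coefficients mod 4: 3·t ≡ 1 (mod 4).
    The inverse of 3 mod 4 is 3 (since 3·3 = 9 = 2·4 + 1), so t ≡ 3·1 = 3 ≡ 3 (mod 4).
    Then x = 457 + 1287·3 = 4318, valid modulo lcm(1287, 4) = 5148: x ≡ 4318 (mod 5148).
Verify against each original: 4318 mod 11 = 6, 4318 mod 13 = 2, 4318 mod 9 = 7, 4318 mod 4 = 2.

x ≡ 4318 (mod 5148).


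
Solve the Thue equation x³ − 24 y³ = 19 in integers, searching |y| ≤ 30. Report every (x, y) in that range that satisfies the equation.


The equation is x³ - 24y³ = 19. For fixed y, x³ = 24·y³ + 19, so a solution requires the RHS to be a perfect cube.
Strategy: iterate y from -30 to 30, compute RHS = 24·y³ + 19, and check whether it is a (positive or negative) perfect cube.
Check small values of y:
  y = 0: RHS = 19 is not a perfect cube.
  y = 1: RHS = 43 is not a perfect cube.
  y = -1: RHS = -5 is not a perfect cube.
  y = 2: RHS = 211 is not a perfect cube.
  y = -2: RHS = -173 is not a perfect cube.
  y = 3: RHS = 667 is not a perfect cube.
  y = -3: RHS = -629 is not a perfect cube.
Continuing the search up to |y| = 30 finds no solutions either.
No (x, y) in the scanned range satisfies the equation.

No integer solutions with |y| ≤ 30.


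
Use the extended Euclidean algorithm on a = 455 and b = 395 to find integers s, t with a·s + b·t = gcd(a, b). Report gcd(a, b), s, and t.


Euclidean algorithm on (455, 395) — divide until remainder is 0:
  455 = 1 · 395 + 60
  395 = 6 · 60 + 35
  60 = 1 · 35 + 25
  35 = 1 · 25 + 10
  25 = 2 · 10 + 5
  10 = 2 · 5 + 0
gcd(455, 395) = 5.
Track Bezout coefficients alongside the remainders: start with r₀ = 455 = a·1 + b·0 (s = 1, t = 0) and r₁ = 395 = a·0 + b·1 (s = 0, t = 1); each new remainder r_{k+1} = r_{k-1} − q_k·r_k inherits s_{k+1} = s_{k-1} − q_k·s_k, t_{k+1} = t_{k-1} − q_k·t_k, so r_k = a·s_k + b·t_k at every step:
  q = 1: r = 60, s = 1 − 1·0 = 1, t = 0 − 1·1 = -1  (check: 455·1 + 395·(-1) = 60)
  q = 6: r = 35, s = 0 − 6·1 = -6, t = 1 − 6·(-1) = 7  (check: 455·(-6) + 395·7 = 35)
  q = 1: r = 25, s = 1 − 1·(-6) = 7, t = -1 − 1·7 = -8  (check: 455·7 + 395·(-8) = 25)
  q = 1: r = 10, s = -6 − 1·7 = -13, t = 7 − 1·(-8) = 15  (check: 455·(-13) + 395·15 = 10)
  q = 2: r = 5, s = 7 − 2·(-13) = 33, t = -8 − 2·15 = -38  (check: 455·33 + 395·(-38) = 5)
The row with r = 5 (the gcd) gives the Bezout coefficients s = 33, t = -38.
Result: 455 · (33) + 395 · (-38) = 5.

gcd(455, 395) = 5; s = 33, t = -38 (check: 455·33 + 395·(-38) = 5).


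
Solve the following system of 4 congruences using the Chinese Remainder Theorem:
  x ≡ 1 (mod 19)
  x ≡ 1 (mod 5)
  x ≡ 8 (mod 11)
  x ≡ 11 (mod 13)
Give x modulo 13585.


Product of moduli M = 19 · 5 · 11 · 13 = 13585.
Merge one congruence at a time:
  Start: x ≡ 1 (mod 19).
  Combine with x ≡ 1 (mod 5); new modulus lcm = 95.
    Write x = 1 + 19·t and substitute into x ≡ 1 (mod 5): 19·t ≡ 1 − 1 = 0 (mod 5).
    Reduce coefficients mod 5: 4·t ≡ 0 (mod 5).
    The inverse of 4 mod 5 is 4 (since 4·4 = 16 = 3·5 + 1), so t ≡ 4·0 = 0 ≡ 0 (mod 5).
    Then x = 1 + 19·0 = 1, valid modulo lcm(19, 5) = 95: x ≡ 1 (mod 95).
  Combine with x ≡ 8 (mod 11); new modulus lcm = 1045.
    Write x = 1 + 95·t and substitute into x ≡ 8 (mod 11): 95·t ≡ 8 − 1 = 7 (mod 11).
    Reduce coefficients mod 11: 7·t ≡ 7 (mod 11).
    The inverse of 7 mod 11 is 8 (since 7·8 = 56 = 5·11 + 1), so t ≡ 8·7 = 56 ≡ 1 (mod 11).
    Then x = 1 + 95·1 = 96, valid modulo lcm(95, 11) = 1045: x ≡ 96 (mod 1045).
  Combine with x ≡ 11 (mod 13); new modulus lcm = 13585.
    Write x = 96 + 1045·t and substitute into x ≡ 11 (mod 13): 1045·t ≡ 11 − 96 = -85 (mod 13).
    Reduce coefficients mod 13: 5·t ≡ 6 (mod 13).
    The inverse of 5 mod 13 is 8 (since 5·8 = 40 = 3·13 + 1), so t ≡ 8·6 = 48 ≡ 9 (mod 13).
    Then x = 96 + 1045·9 = 9501, valid modulo lcm(1045, 13) = 13585: x ≡ 9501 (mod 13585).
Verify against each original: 9501 mod 19 = 1, 9501 mod 5 = 1, 9501 mod 11 = 8, 9501 mod 13 = 11.

x ≡ 9501 (mod 13585).


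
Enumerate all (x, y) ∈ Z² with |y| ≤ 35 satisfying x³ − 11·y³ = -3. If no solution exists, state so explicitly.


The equation is x³ - 11y³ = -3. For fixed y, x³ = 11·y³ − 3, so a solution requires the RHS to be a perfect cube.
Strategy: iterate y from -35 to 35, compute RHS = 11·y³ − 3, and check whether it is a (positive or negative) perfect cube.
Check small values of y:
  y = 0: RHS = -3 is not a perfect cube.
  y = 1: RHS = 8 = (2)³ ⇒ x = 2 works.
  y = -1: RHS = -14 is not a perfect cube.
  y = 2: RHS = 85 is not a perfect cube.
  y = -2: RHS = -91 is not a perfect cube.
  y = 3: RHS = 294 is not a perfect cube.
  y = -3: RHS = -300 is not a perfect cube.
Continuing the search up to |y| = 35 finds no further solutions beyond those listed.
Collected solutions: (2, 1).

Solutions (with |y| ≤ 35): (2, 1).


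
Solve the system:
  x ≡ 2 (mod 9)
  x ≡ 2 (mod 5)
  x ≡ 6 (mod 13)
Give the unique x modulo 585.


Moduli 9, 5, 13 are pairwise coprime; by CRT there is a unique solution modulo M = 9 · 5 · 13 = 585.
Solve pairwise, accumulating the modulus:
  Start with x ≡ 2 (mod 9).
  Combine with x ≡ 2 (mod 5): since gcd(9, 5) = 1, we get a unique residue mod 45.
    Write x = 2 + 9·t and substitute into x ≡ 2 (mod 5): 9·t ≡ 2 − 2 = 0 (mod 5).
    Reduce coefficients mod 5: 4·t ≡ 0 (mod 5).
    The inverse of 4 mod 5 is 4 (since 4·4 = 16 = 3·5 + 1), so t ≡ 4·0 = 0 ≡ 0 (mod 5).
    Then x = 2 + 9·0 = 2, valid modulo lcm(9, 5) = 45: x ≡ 2 (mod 45).
  Combine with x ≡ 6 (mod 13): since gcd(45, 13) = 1, we get a unique residue mod 585.
    Write x = 2 + 45·t and substitute into x ≡ 6 (mod 13): 45·t ≡ 6 − 2 = 4 (mod 13).
    Reduce coefficients mod 13: 6·t ≡ 4 (mod 13).
    The inverse of 6 mod 13 is 11 (since 6·11 = 66 = 5·13 + 1), so t ≡ 11·4 = 44 ≡ 5 (mod 13).
    Then x = 2 + 45·5 = 227, valid modulo lcm(45, 13) = 585: x ≡ 227 (mod 585).
Verify: 227 mod 9 = 2 ✓, 227 mod 5 = 2 ✓, 227 mod 13 = 6 ✓.

x ≡ 227 (mod 585).


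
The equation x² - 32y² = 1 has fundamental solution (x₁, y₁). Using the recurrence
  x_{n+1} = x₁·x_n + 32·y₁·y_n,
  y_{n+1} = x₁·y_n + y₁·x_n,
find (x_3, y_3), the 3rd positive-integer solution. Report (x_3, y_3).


Step 1: Find the fundamental solution (x₁, y₁) of x² - 32y² = 1.
  Expand √32 as a continued fraction. a₀ = ⌊√32⌋ = 5; iterate m_{k+1} = d_k·a_k − m_k, d_{k+1} = (32 − m_{k+1}²)/d_k, a_{k+1} = ⌊(a₀ + m_{k+1})/d_{k+1}⌋ (starting m₀ = 0, d₀ = 1), with convergents p_k = a_k·p_{k-1} + p_{k-2}, q_k = a_k·q_{k-1} + q_{k-2} (p₋₁ = 1, q₋₁ = 0):
  k = 0: a₀ = 5; p₀/q₀ = 5/1; p₀² − 32·q₀² = 25 − 32 = -7.
  k = 1: m = 5, d = 7, a = ⌊(5 + 5)/7⌋ = 1; p/q = (1·5 + 1)/(1·1 + 0) = 6/1; p² − 32·q² = 36 − 32 = 4.
  k = 2: m = 2, d = 4, a = ⌊(5 + 2)/4⌋ = 1; p/q = (1·6 + 5)/(1·1 + 1) = 11/2; p² − 32·q² = 121 − 128 = -7.
  k = 3: m = 2, d = 7, a = ⌊(5 + 2)/7⌋ = 1; p/q = (1·11 + 6)/(1·2 + 1) = 17/3; p² − 32·q² = 289 − 288 = 1.
  The first convergent with p² − 32·q² = 1 gives the fundamental solution (x₁, y₁) = (17, 3).
Step 2: Apply the recurrence (x_{n+1}, y_{n+1}) = (x₁x_n + 32y₁y_n, x₁y_n + y₁x_n) repeatedly.
  From (x_1, y_1) = (17, 3): x_2 = 17·17 + 32·3·3 = 577; y_2 = 17·3 + 3·17 = 102.
  From (x_2, y_2) = (577, 102): x_3 = 17·577 + 32·3·102 = 19601; y_3 = 17·102 + 3·577 = 3465.
Step 3: Verify x_3² - 32·y_3² = 384199201 - 384199200 = 1 (should be 1). ✓

(x_1, y_1) = (17, 3); (x_3, y_3) = (19601, 3465).


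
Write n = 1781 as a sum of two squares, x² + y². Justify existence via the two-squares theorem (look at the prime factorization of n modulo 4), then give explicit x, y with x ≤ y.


Step 1: Factor n = 1781 = 13 · 137.
Step 2: Check the mod-4 condition on each prime factor: 13 ≡ 1 (mod 4), exponent 1; 137 ≡ 1 (mod 4), exponent 1.
All primes ≡ 3 (mod 4) appear to even exponent (or don't appear), so by the two-squares theorem n IS expressible as a sum of two squares.
Step 3: Build a representation. Here n = 13 · 137 is a product of primes ≡ 1 (mod 4). Each prime p ≡ 1 (mod 4) is itself a sum of two squares; find a² by testing p − a² for a perfect square:
  13: 13 − 1² = 12, 13 − 2² = 9 = 3² ⇒ 13 = 2² + 3².
  137: 137 − 1² = 136, 137 − 2² = 133, 137 − 3² = 128, 137 − 4² = 121 = 11² ⇒ 137 = 4² + 11².
  Combine using the Brahmagupta–Fibonacci identity (a² + b²)(c² + d²) = (ac − bd)² + (ad + bc)² = (ac + bd)² + (ad − bc)²:
  13 · 137 = 1781: from (2² + 3²)(4² + 11²), take (2·4 − 3·11, 2·11 + 3·4) = (8 − 33, 22 + 12) = (-25, 34); dropping signs (only squares matter) gives (25, 34); check 25² + 34² = 625 + 1156 = 1781 ✓.
Step 4: Order so x ≤ y and verify: 25² + 34² = 625 + 1156 = 1781 = n. ✓

n = 1781 = 25² + 34² (one valid representation with x ≤ y).


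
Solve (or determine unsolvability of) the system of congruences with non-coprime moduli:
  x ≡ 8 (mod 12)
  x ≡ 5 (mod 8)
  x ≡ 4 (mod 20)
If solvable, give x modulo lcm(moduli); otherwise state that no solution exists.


Moduli 12, 8, 20 are not pairwise coprime, so CRT works modulo lcm(m_i) when all pairwise compatibility conditions hold.
Pairwise compatibility: gcd(m_i, m_j) must divide a_i - a_j for every pair.
Merge one congruence at a time:
  Start: x ≡ 8 (mod 12).
  Combine with x ≡ 5 (mod 8): gcd(12, 8) = 4, and 5 - 8 = -3 is NOT divisible by 4.
    ⇒ system is inconsistent (no integer solution).

No solution (the system is inconsistent).


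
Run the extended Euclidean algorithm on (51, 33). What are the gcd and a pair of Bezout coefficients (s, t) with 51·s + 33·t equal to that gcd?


Euclidean algorithm on (51, 33) — divide until remainder is 0:
  51 = 1 · 33 + 18
  33 = 1 · 18 + 15
  18 = 1 · 15 + 3
  15 = 5 · 3 + 0
gcd(51, 33) = 3.
Track Bezout coefficients alongside the remainders: start with r₀ = 51 = a·1 + b·0 (s = 1, t = 0) and r₁ = 33 = a·0 + b·1 (s = 0, t = 1); each new remainder r_{k+1} = r_{k-1} − q_k·r_k inherits s_{k+1} = s_{k-1} − q_k·s_k, t_{k+1} = t_{k-1} − q_k·t_k, so r_k = a·s_k + b·t_k at every step:
  q = 1: r = 18, s = 1 − 1·0 = 1, t = 0 − 1·1 = -1  (check: 51·1 + 33·(-1) = 18)
  q = 1: r = 15, s = 0 − 1·1 = -1, t = 1 − 1·(-1) = 2  (check: 51·(-1) + 33·2 = 15)
  q = 1: r = 3, s = 1 − 1·(-1) = 2, t = -1 − 1·2 = -3  (check: 51·2 + 33·(-3) = 3)
The row with r = 3 (the gcd) gives the Bezout coefficients s = 2, t = -3.
Result: 51 · (2) + 33 · (-3) = 3.

gcd(51, 33) = 3; s = 2, t = -3 (check: 51·2 + 33·(-3) = 3).


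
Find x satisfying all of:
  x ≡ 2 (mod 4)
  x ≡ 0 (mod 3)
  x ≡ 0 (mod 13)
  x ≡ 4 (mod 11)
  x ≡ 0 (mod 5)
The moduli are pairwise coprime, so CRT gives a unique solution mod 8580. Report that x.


Product of moduli M = 4 · 3 · 13 · 11 · 5 = 8580.
Merge one congruence at a time:
  Start: x ≡ 2 (mod 4).
  Combine with x ≡ 0 (mod 3); new modulus lcm = 12.
    Write x = 2 + 4·t and substitute into x ≡ 0 (mod 3): 4·t ≡ 0 − 2 = -2 (mod 3).
    Reduce coefficients mod 3: 1·t ≡ 1 (mod 3).
    So t ≡ 1 (mod 3).
    Then x = 2 + 4·1 = 6, valid modulo lcm(4, 3) = 12: x ≡ 6 (mod 12).
  Combine with x ≡ 0 (mod 13); new modulus lcm = 156.
    Write x = 6 + 12·t and substitute into x ≡ 0 (mod 13): 12·t ≡ 0 − 6 = -6 (mod 13).
    Reduce coefficients mod 13: 12·t ≡ 7 (mod 13).
    The inverse of 12 mod 13 is 12 (since 12·12 = 144 = 11·13 + 1), so t ≡ 12·7 = 84 ≡ 6 (mod 13).
    Then x = 6 + 12·6 = 78, valid modulo lcm(12, 13) = 156: x ≡ 78 (mod 156).
  Combine with x ≡ 4 (mod 11); new modulus lcm = 1716.
    Write x = 78 + 156·t and substitute into x ≡ 4 (mod 11): 156·t ≡ 4 − 78 = -74 (mod 11).
    Reduce coefficients mod 11: 2·t ≡ 3 (mod 11).
    The inverse of 2 mod 11 is 6 (since 2·6 = 12 = 1·11 + 1), so t ≡ 6·3 = 18 ≡ 7 (mod 11).
    Then x = 78 + 156·7 = 1170, valid modulo lcm(156, 11) = 1716: x ≡ 1170 (mod 1716).
  Combine with x ≡ 0 (mod 5); new modulus lcm = 8580.
    Write x = 1170 + 1716·t and substitute into x ≡ 0 (mod 5): 1716·t ≡ 0 − 1170 = -1170 (mod 5).
    Reduce coefficients mod 5: 1·t ≡ 0 (mod 5).
    So t ≡ 0 (mod 5).
    Then x = 1170 + 1716·0 = 1170, valid modulo lcm(1716, 5) = 8580: x ≡ 1170 (mod 8580).
Verify against each original: 1170 mod 4 = 2, 1170 mod 3 = 0, 1170 mod 13 = 0, 1170 mod 11 = 4, 1170 mod 5 = 0.

x ≡ 1170 (mod 8580).


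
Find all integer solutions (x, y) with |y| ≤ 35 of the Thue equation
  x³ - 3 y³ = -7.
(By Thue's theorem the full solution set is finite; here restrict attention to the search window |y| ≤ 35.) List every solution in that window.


The equation is x³ - 3y³ = -7. For fixed y, x³ = 3·y³ − 7, so a solution requires the RHS to be a perfect cube.
Strategy: iterate y from -35 to 35, compute RHS = 3·y³ − 7, and check whether it is a (positive or negative) perfect cube.
Check small values of y:
  y = 0: RHS = -7 is not a perfect cube.
  y = 1: RHS = -4 is not a perfect cube.
  y = -1: RHS = -10 is not a perfect cube.
  y = 2: RHS = 17 is not a perfect cube.
  y = -2: RHS = -31 is not a perfect cube.
  y = 3: RHS = 74 is not a perfect cube.
  y = -3: RHS = -88 is not a perfect cube.
Continuing the search up to |y| = 35 finds no solutions either.
No (x, y) in the scanned range satisfies the equation.

No integer solutions with |y| ≤ 35.


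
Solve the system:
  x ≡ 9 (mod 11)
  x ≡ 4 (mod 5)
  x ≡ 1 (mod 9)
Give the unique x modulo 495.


Moduli 11, 5, 9 are pairwise coprime; by CRT there is a unique solution modulo M = 11 · 5 · 9 = 495.
Solve pairwise, accumulating the modulus:
  Start with x ≡ 9 (mod 11).
  Combine with x ≡ 4 (mod 5): since gcd(11, 5) = 1, we get a unique residue mod 55.
    Write x = 9 + 11·t and substitute into x ≡ 4 (mod 5): 11·t ≡ 4 − 9 = -5 (mod 5).
    Reduce coefficients mod 5: 1·t ≡ 0 (mod 5).
    So t ≡ 0 (mod 5).
    Then x = 9 + 11·0 = 9, valid modulo lcm(11, 5) = 55: x ≡ 9 (mod 55).
  Combine with x ≡ 1 (mod 9): since gcd(55, 9) = 1, we get a unique residue mod 495.
    Write x = 9 + 55·t and substitute into x ≡ 1 (mod 9): 55·t ≡ 1 − 9 = -8 (mod 9).
    Reduce coefficients mod 9: 1·t ≡ 1 (mod 9).
    So t ≡ 1 (mod 9).
    Then x = 9 + 55·1 = 64, valid modulo lcm(55, 9) = 495: x ≡ 64 (mod 495).
Verify: 64 mod 11 = 9 ✓, 64 mod 5 = 4 ✓, 64 mod 9 = 1 ✓.

x ≡ 64 (mod 495).


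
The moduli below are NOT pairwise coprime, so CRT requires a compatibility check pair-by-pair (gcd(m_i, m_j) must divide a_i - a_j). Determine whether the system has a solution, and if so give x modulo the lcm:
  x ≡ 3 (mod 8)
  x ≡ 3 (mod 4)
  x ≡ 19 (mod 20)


Moduli 8, 4, 20 are not pairwise coprime, so CRT works modulo lcm(m_i) when all pairwise compatibility conditions hold.
Pairwise compatibility: gcd(m_i, m_j) must divide a_i - a_j for every pair.
Merge one congruence at a time:
  Start: x ≡ 3 (mod 8).
  Combine with x ≡ 3 (mod 4): gcd(8, 4) = 4; 3 - 3 = 0, which IS divisible by 4, so compatible.
    Write x = 3 + 8·t and substitute into x ≡ 3 (mod 4): 8·t ≡ 3 − 3 = 0 (mod 4).
    Divide the congruence (and modulus) by g = 4: 2·t ≡ 0 (mod 1).
    Modulo 1 every t works; take t = 0.
    Then x = 3 + 8·0 = 3, valid modulo lcm(8, 4) = 8: x ≡ 3 (mod 8).
  Combine with x ≡ 19 (mod 20): gcd(8, 20) = 4; 19 - 3 = 16, which IS divisible by 4, so compatible.
    Write x = 3 + 8·t and substitute into x ≡ 19 (mod 20): 8·t ≡ 19 − 3 = 16 (mod 20).
    Divide the congruence (and modulus) by g = 4: 2·t ≡ 4 (mod 5).
    The inverse of 2 mod 5 is 3 (since 2·3 = 6 = 1·5 + 1), so t ≡ 3·4 = 12 ≡ 2 (mod 5).
    Then x = 3 + 8·2 = 19, valid modulo lcm(8, 20) = 40: x ≡ 19 (mod 40).
Verify: 19 mod 8 = 3, 19 mod 4 = 3, 19 mod 20 = 19.

x ≡ 19 (mod 40).


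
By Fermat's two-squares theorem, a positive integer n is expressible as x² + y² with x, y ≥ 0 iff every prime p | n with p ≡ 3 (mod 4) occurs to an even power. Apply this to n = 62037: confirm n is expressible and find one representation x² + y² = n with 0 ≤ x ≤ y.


Step 1: Factor n = 62037 = 3^2 · 61 · 113.
Step 2: Check the mod-4 condition on each prime factor: 3 ≡ 3 (mod 4), exponent 2 (must be even); 61 ≡ 1 (mod 4), exponent 1; 113 ≡ 1 (mod 4), exponent 1.
All primes ≡ 3 (mod 4) appear to even exponent (or don't appear), so by the two-squares theorem n IS expressible as a sum of two squares.
Step 3: Build a representation. Group n = k² · m with k = 3 and m = 61 · 113 = 6893 (a product of primes ≡ 1 (mod 4)); a representation of m scales to one of n via (k·x)² + (k·y)² = k²(x² + y²). Each prime p ≡ 1 (mod 4) is itself a sum of two squares; find a² by testing p − a² for a perfect square:
  61: 61 − 1² = 60, 61 − 2² = 57, 61 − 3² = 52, 61 − 4² = 45, 61 − 5² = 36 = 6² ⇒ 61 = 5² + 6².
  113: 113 − 1² = 112, 113 − 2² = 109, 113 − 3² = 104, 113 − 4² = 97, 113 − 5² = 88, 113 − 6² = 77, 113 − 7² = 64 = 8² ⇒ 113 = 7² + 8².
  Combine using the Brahmagupta–Fibonacci identity (a² + b²)(c² + d²) = (ac − bd)² + (ad + bc)² = (ac + bd)² + (ad − bc)²:
  61 · 113 = 6893: from (5² + 6²)(7² + 8²), take (5·7 − 6·8, 5·8 + 6·7) = (35 − 48, 40 + 42) = (-13, 82); dropping signs (only squares matter) gives (13, 82); check 13² + 82² = 169 + 6724 = 6893 ✓.
  Scale by k = 3: (3·13, 3·82) = (39, 246).
Step 4: Order so x ≤ y and verify: 39² + 246² = 1521 + 60516 = 62037 = n. ✓

n = 62037 = 39² + 246² (one valid representation with x ≤ y).


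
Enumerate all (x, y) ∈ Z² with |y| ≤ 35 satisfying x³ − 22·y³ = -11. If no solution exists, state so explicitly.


The equation is x³ - 22y³ = -11. For fixed y, x³ = 22·y³ − 11, so a solution requires the RHS to be a perfect cube.
Strategy: iterate y from -35 to 35, compute RHS = 22·y³ − 11, and check whether it is a (positive or negative) perfect cube.
Check small values of y:
  y = 0: RHS = -11 is not a perfect cube.
  y = 1: RHS = 11 is not a perfect cube.
  y = -1: RHS = -33 is not a perfect cube.
  y = 2: RHS = 165 is not a perfect cube.
  y = -2: RHS = -187 is not a perfect cube.
  y = 3: RHS = 583 is not a perfect cube.
  y = -3: RHS = -605 is not a perfect cube.
Continuing the search up to |y| = 35 finds no solutions either.
No (x, y) in the scanned range satisfies the equation.

No integer solutions with |y| ≤ 35.


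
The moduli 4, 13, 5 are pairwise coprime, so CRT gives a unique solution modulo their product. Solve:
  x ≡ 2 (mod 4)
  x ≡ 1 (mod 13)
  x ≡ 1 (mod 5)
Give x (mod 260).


Moduli 4, 13, 5 are pairwise coprime; by CRT there is a unique solution modulo M = 4 · 13 · 5 = 260.
Solve pairwise, accumulating the modulus:
  Start with x ≡ 2 (mod 4).
  Combine with x ≡ 1 (mod 13): since gcd(4, 13) = 1, we get a unique residue mod 52.
    Write x = 2 + 4·t and substitute into x ≡ 1 (mod 13): 4·t ≡ 1 − 2 = -1 (mod 13).
    Reduce coefficients mod 13: 4·t ≡ 12 (mod 13).
    The inverse of 4 mod 13 is 10 (since 4·10 = 40 = 3·13 + 1), so t ≡ 10·12 = 120 ≡ 3 (mod 13).
    Then x = 2 + 4·3 = 14, valid modulo lcm(4, 13) = 52: x ≡ 14 (mod 52).
  Combine with x ≡ 1 (mod 5): since gcd(52, 5) = 1, we get a unique residue mod 260.
    Write x = 14 + 52·t and substitute into x ≡ 1 (mod 5): 52·t ≡ 1 − 14 = -13 (mod 5).
    Reduce coefficients mod 5: 2·t ≡ 2 (mod 5).
    The inverse of 2 mod 5 is 3 (since 2·3 = 6 = 1·5 + 1), so t ≡ 3·2 = 6 ≡ 1 (mod 5).
    Then x = 14 + 52·1 = 66, valid modulo lcm(52, 5) = 260: x ≡ 66 (mod 260).
Verify: 66 mod 4 = 2 ✓, 66 mod 13 = 1 ✓, 66 mod 5 = 1 ✓.

x ≡ 66 (mod 260).


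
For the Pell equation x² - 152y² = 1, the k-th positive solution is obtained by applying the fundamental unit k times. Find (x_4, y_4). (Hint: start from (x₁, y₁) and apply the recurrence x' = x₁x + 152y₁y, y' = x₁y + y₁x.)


Step 1: Find the fundamental solution (x₁, y₁) of x² - 152y² = 1.
  Expand √152 as a continued fraction. a₀ = ⌊√152⌋ = 12; iterate m_{k+1} = d_k·a_k − m_k, d_{k+1} = (152 − m_{k+1}²)/d_k, a_{k+1} = ⌊(a₀ + m_{k+1})/d_{k+1}⌋ (starting m₀ = 0, d₀ = 1), with convergents p_k = a_k·p_{k-1} + p_{k-2}, q_k = a_k·q_{k-1} + q_{k-2} (p₋₁ = 1, q₋₁ = 0):
  k = 0: a₀ = 12; p₀/q₀ = 12/1; p₀² − 152·q₀² = 144 − 152 = -8.
  k = 1: m = 12, d = 8, a = ⌊(12 + 12)/8⌋ = 3; p/q = (3·12 + 1)/(3·1 + 0) = 37/3; p² − 152·q² = 1369 − 1368 = 1.
  The first convergent with p² − 152·q² = 1 gives the fundamental solution (x₁, y₁) = (37, 3).
Step 2: Apply the recurrence (x_{n+1}, y_{n+1}) = (x₁x_n + 152y₁y_n, x₁y_n + y₁x_n) repeatedly.
  From (x_1, y_1) = (37, 3): x_2 = 37·37 + 152·3·3 = 2737; y_2 = 37·3 + 3·37 = 222.
  From (x_2, y_2) = (2737, 222): x_3 = 37·2737 + 152·3·222 = 202501; y_3 = 37·222 + 3·2737 = 16425.
  From (x_3, y_3) = (202501, 16425): x_4 = 37·202501 + 152·3·16425 = 14982337; y_4 = 37·16425 + 3·202501 = 1215228.
Step 3: Verify x_4² - 152·y_4² = 224470421981569 - 224470421981568 = 1 (should be 1). ✓

(x_1, y_1) = (37, 3); (x_4, y_4) = (14982337, 1215228).


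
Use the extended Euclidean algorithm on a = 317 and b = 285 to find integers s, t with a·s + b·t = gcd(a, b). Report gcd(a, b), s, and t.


Euclidean algorithm on (317, 285) — divide until remainder is 0:
  317 = 1 · 285 + 32
  285 = 8 · 32 + 29
  32 = 1 · 29 + 3
  29 = 9 · 3 + 2
  3 = 1 · 2 + 1
  2 = 2 · 1 + 0
gcd(317, 285) = 1.
Track Bezout coefficients alongside the remainders: start with r₀ = 317 = a·1 + b·0 (s = 1, t = 0) and r₁ = 285 = a·0 + b·1 (s = 0, t = 1); each new remainder r_{k+1} = r_{k-1} − q_k·r_k inherits s_{k+1} = s_{k-1} − q_k·s_k, t_{k+1} = t_{k-1} − q_k·t_k, so r_k = a·s_k + b·t_k at every step:
  q = 1: r = 32, s = 1 − 1·0 = 1, t = 0 − 1·1 = -1  (check: 317·1 + 285·(-1) = 32)
  q = 8: r = 29, s = 0 − 8·1 = -8, t = 1 − 8·(-1) = 9  (check: 317·(-8) + 285·9 = 29)
  q = 1: r = 3, s = 1 − 1·(-8) = 9, t = -1 − 1·9 = -10  (check: 317·9 + 285·(-10) = 3)
  q = 9: r = 2, s = -8 − 9·9 = -89, t = 9 − 9·(-10) = 99  (check: 317·(-89) + 285·99 = 2)
  q = 1: r = 1, s = 9 − 1·(-89) = 98, t = -10 − 1·99 = -109  (check: 317·98 + 285·(-109) = 1)
The row with r = 1 (the gcd) gives the Bezout coefficients s = 98, t = -109.
Result: 317 · (98) + 285 · (-109) = 1.

gcd(317, 285) = 1; s = 98, t = -109 (check: 317·98 + 285·(-109) = 1).


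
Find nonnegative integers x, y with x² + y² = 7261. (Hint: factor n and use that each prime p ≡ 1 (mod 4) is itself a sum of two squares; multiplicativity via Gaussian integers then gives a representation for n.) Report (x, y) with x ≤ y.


Step 1: Factor n = 7261 = 53 · 137.
Step 2: Check the mod-4 condition on each prime factor: 53 ≡ 1 (mod 4), exponent 1; 137 ≡ 1 (mod 4), exponent 1.
All primes ≡ 3 (mod 4) appear to even exponent (or don't appear), so by the two-squares theorem n IS expressible as a sum of two squares.
Step 3: Build a representation. Here n = 53 · 137 is a product of primes ≡ 1 (mod 4). Each prime p ≡ 1 (mod 4) is itself a sum of two squares; find a² by testing p − a² for a perfect square:
  53: 53 − 1² = 52, 53 − 2² = 49 = 7² ⇒ 53 = 2² + 7².
  137: 137 − 1² = 136, 137 − 2² = 133, 137 − 3² = 128, 137 − 4² = 121 = 11² ⇒ 137 = 4² + 11².
  Combine using the Brahmagupta–Fibonacci identity (a² + b²)(c² + d²) = (ac − bd)² + (ad + bc)² = (ac + bd)² + (ad − bc)²:
  53 · 137 = 7261: from (2² + 7²)(4² + 11²), take (2·4 − 7·11, 2·11 + 7·4) = (8 − 77, 22 + 28) = (-69, 50); dropping signs (only squares matter) gives (69, 50); check 69² + 50² = 4761 + 2500 = 7261 ✓.
Step 4: Order so x ≤ y and verify: 50² + 69² = 2500 + 4761 = 7261 = n. ✓

n = 7261 = 50² + 69² (one valid representation with x ≤ y).
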